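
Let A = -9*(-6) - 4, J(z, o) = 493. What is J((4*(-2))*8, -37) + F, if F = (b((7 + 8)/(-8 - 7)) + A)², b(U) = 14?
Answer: 4589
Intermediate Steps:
A = 50 (A = 54 - 4 = 50)
F = 4096 (F = (14 + 50)² = 64² = 4096)
J((4*(-2))*8, -37) + F = 493 + 4096 = 4589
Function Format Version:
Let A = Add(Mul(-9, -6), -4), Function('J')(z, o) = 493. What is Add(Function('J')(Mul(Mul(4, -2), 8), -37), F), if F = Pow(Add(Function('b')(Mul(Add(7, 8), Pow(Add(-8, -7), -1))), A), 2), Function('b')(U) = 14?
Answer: 4589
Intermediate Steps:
A = 50 (A = Add(54, -4) = 50)
F = 4096 (F = Pow(Add(14, 50), 2) = Pow(64, 2) = 4096)
Add(Function('J')(Mul(Mul(4, -2), 8), -37), F) = Add(493, 4096) = 4589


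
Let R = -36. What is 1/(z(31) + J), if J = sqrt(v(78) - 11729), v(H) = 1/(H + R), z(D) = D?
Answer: 1302/532979 - I*sqrt(20689914)/532979 ≈ 0.0024429 - 0.0085343*I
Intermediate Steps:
v(H) = 1/(-36 + H) (v(H) = 1/(H - 36) = 1/(-36 + H))
J = I*sqrt(20689914)/42 (J = sqrt(1/(-36 + 78) - 11729) = sqrt(1/42 - 11729) = sqrt(-492617/42) = I*sqrt(20689914)/42 ≈ 108.3*I)
1/(z(31) + J) = 1/(31 + I*sqrt(20689914)/42)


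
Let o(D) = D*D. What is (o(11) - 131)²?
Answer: 100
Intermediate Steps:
o(D) = D²
(o(11) - 131)² = (11² - 131)² = (121 - 131)² = (-10)² = 100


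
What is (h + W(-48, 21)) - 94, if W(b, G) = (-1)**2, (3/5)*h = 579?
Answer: 872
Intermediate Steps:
h = 965 (h = (5/3)*579 = 965)
W(b, G) = 1
(h + W(-48, 21)) - 94 = (965 + 1) - 94 = 966 - 94 = 872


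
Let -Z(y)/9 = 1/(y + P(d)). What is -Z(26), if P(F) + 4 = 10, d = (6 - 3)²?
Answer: 9/32 ≈ 0.28125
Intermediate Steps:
d = 9 (d = 3² = 9)
P(F) = 6 (P(F) = -4 + 10 = 6)
Z(y) = -9/(6 + y) (Z(y) = -9/(y + 6) = -9/(6 + y))
-Z(26) = -(-9)/(6 + 26) = -(-9)/32 = -1*(-9/32) = 9/32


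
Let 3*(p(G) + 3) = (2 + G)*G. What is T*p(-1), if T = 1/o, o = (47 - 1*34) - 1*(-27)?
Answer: -1/12 ≈ -0.083333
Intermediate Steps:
o = 40 (o = (47 - 34) + 27 = 13 + 27 = 40)
p(G) = -3 + G*(2 + G)/3 (p(G) = -3 + ((2 + G)*G)/3 = -3 + (G*(2 + G))/3 = -3 + G*(2 + G)/3)
T = 1/40 ≈ 0.025000
T*p(-1) = (-3 + (⅓)*(-1)² + (⅔)*(-1))/40 = (-3 + (⅓)*1 - ⅔)/40 = (-3 + ⅓ - ⅔)/40 = (1/40)*(-10/3) = -1/12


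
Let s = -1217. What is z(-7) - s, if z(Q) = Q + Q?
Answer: 1203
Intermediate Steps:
z(Q) = 2*Q
z(-7) - s = 2*(-7) - 1*(-1217) = -14 + 1217 = 1203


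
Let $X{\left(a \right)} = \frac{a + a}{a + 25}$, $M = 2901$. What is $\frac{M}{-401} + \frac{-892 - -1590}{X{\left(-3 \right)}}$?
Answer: $- \frac{3087581}{1203} \approx -2566.6$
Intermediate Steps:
$X{\left(a \right)} = \frac{2 a}{25 + a}$
$\frac{M}{-401} + \frac{-892 - -1590}{X{\left(-3 \right)}} = \frac{2901}{-401} + \frac{-892 - -1590}{2 \left(-3\right) \frac{1}{25 - 3}} = 2901 \left(- \frac{1}{401}\right) + \frac{-892 + 1590}{2 \left(-3\right) \frac{1}{22}} = - \frac{2901}{401} + \frac{698}{2 \left(-3\right) \frac{1}{22}} = - \frac{2901}{401} + \frac{698}{- \frac{3}{11}} = - \frac{2901}{401} + 698 \left(- \frac{11}{3}\right) = - \frac{2901}{401} - \frac{7678}{3} = - \frac{3087581}{1203}$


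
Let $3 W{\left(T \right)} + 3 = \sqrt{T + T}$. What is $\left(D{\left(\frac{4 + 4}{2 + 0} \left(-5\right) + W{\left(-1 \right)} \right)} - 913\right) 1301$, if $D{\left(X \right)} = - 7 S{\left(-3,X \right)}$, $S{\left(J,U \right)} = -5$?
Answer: $-1142278$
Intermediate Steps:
$W{\left(T \right)} = -1 + \frac{\sqrt{2} \sqrt{T}}{3}$ ($W{\left(T \right)} = -1 + \frac{\sqrt{T + T}}{3} = -1 + \frac{\sqrt{2 T}}{3} = -1 + \frac{\sqrt{2} \sqrt{T}}{3}$)
$D{\left(X \right)} = 35$ ($D{\left(X \right)} = \left(-7\right) \left(-5\right) = 35$)
$\left(D{\left(\frac{4 + 4}{2 + 0} \left(-5\right) + W{\left(-1 \right)} \right)} - 913\right) 1301 = \left(35 - 913\right) 1301 = \left(-878\right) 1301 = -1142278$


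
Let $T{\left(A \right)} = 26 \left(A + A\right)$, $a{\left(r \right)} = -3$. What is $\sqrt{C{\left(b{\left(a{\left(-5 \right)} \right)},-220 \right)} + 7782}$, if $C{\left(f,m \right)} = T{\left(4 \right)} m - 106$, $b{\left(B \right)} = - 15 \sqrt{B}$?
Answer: $2 i \sqrt{9521} \approx 195.15 i$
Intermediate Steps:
$T{\left(A \right)} = 52 A$ ($T{\left(A \right)} = 26 \cdot 2 A = 52 A$)
$C{\left(f,m \right)} = -106 + 208 m$ ($C{\left(f,m \right)} = 52 \cdot 4 m - 106 = 208 m - 106 = -106 + 208 m$)
$\sqrt{C{\left(b{\left(a{\left(-5 \right)} \right)},-220 \right)} + 7782} = \sqrt{\left(-106 + 208 \left(-220\right)\right) + 7782} = \sqrt{\left(-106 - 45760\right) + 7782} = \sqrt{-45866 + 7782} = \sqrt{-38084} = 2 i \sqrt{9521}$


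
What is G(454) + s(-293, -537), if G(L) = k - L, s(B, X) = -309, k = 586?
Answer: -177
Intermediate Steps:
G(L) = 586 - L
G(454) + s(-293, -537) = (586 - 1*454) - 309 = (586 - 454) - 309 = 132 - 309 = -177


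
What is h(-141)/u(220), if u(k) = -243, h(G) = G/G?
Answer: -1/243 ≈ -0.0041152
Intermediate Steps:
h(G) = 1
h(-141)/u(220) = 1/(-243) = 1*(-1/243) = -1/243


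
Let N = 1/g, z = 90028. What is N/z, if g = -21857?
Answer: -1/1967741996 ≈ -5.0820e-10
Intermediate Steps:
N = -1/21857 (N = 1/(-21857) = -1/21857 ≈ -4.5752e-5)
N/z = -1/21857/90028 = -1/21857*1/90028 = -1/1967741996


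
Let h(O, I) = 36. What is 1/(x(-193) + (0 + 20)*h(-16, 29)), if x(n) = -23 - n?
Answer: 1/890 ≈ 0.0011236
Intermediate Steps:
1/(x(-193) + (0 + 20)*h(-16, 29)) = 1/((-23 - 1*(-193)) + (0 + 20)*36) = 1/((-23 + 193) + 20*36) = 1/(170 + 720) = 1/890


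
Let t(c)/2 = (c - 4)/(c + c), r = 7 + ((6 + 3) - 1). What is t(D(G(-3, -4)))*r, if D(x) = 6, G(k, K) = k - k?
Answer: 5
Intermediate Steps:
G(k, K) = 0
r = 15 (r = 7 + (9 - 1) = 7 + 8 = 15)
t(c) = (-4 + c)/c (t(c) = 2*((c - 4)/(c + c)) = 2*((-4 + c)/((2*c))) = 2*((-4 + c)*(1/(2*c))) = 2*((-4 + c)/(2*c)) = (-4 + c)/c)
t(D(G(-3, -4)))*r = ((-4 + 6)/6)*15 = ((⅙)*2)*15 = (⅓)*15 = 5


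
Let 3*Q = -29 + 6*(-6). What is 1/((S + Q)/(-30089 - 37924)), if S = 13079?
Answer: -204039/39172 ≈ -5.2088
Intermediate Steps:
Q = -65/3 (Q = (-29 + 6*(-6))/3 = (-29 - 36)/3 = (⅓)*(-65) = -65/3 ≈ -21.667)
1/((S + Q)/(-30089 - 37924)) = 1/((13079 - 65/3)/(-30089 - 37924)) = 1/((39172/3)/(-68013)) = 1/((39172/3)*(-1/68013)) = 1/(-39172/204039) = -204039/39172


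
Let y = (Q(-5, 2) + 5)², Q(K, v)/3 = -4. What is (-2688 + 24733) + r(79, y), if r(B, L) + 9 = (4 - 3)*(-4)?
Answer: 22032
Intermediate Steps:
Q(K, v) = -12 (Q(K, v) = 3*(-4) = -12)
y = 49 (y = (-12 + 5)² = (-7)² = 49)
r(B, L) = -13 (r(B, L) = -9 + (4 - 3)*(-4) = -9 + 1*(-4) = -9 - 4 = -13)
(-2688 + 24733) + r(79, y) = (-2688 + 24733) - 13 = 22045 - 13 = 22032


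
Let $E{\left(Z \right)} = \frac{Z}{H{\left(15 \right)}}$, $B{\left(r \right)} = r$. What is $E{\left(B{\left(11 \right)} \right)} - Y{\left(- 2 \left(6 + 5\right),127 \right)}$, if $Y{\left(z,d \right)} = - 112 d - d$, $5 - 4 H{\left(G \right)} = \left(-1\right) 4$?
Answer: $\frac{129203}{9} \approx 14356.0$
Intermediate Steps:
$H{\left(G \right)} = \frac{9}{4}$ ($H{\left(G \right)} = \frac{5}{4} - \frac{\left(-1\right) 4}{4} = \frac{5}{4} - -1 = \frac{5}{4} + 1 = \frac{9}{4}$)
$E{\left(Z \right)} = \frac{4 Z}{9}$ ($E{\left(Z \right)} = \frac{Z}{\frac{9}{4}} = Z \frac{4}{9} = \frac{4 Z}{9}$)
$Y{\left(z,d \right)} = - 113 d$
$E{\left(B{\left(11 \right)} \right)} - Y{\left(- 2 \left(6 + 5\right),127 \right)} = \frac{4}{9} \cdot 11 - \left(-113\right) 127 = \frac{44}{9} - -14351 = \frac{44}{9} + 14351 = \frac{129203}{9}$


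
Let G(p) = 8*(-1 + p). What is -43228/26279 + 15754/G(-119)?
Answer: -227749123/12613920 ≈ -18.055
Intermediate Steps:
G(p) = -8 + 8*p
-43228/26279 + 15754/G(-119) = -43228/26279 + 15754/(-8 + 8*(-119)) = -43228*1/26279 + 15754/(-8 - 952) = -43228/26279 + 15754/(-960) = -43228/26279 + 15754*(-1/960) = -43228/26279 - 7877/480 = -227749123/12613920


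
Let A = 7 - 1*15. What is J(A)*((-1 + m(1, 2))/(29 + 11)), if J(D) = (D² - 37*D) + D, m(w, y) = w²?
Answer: 0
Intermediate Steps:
A = -8 (A = 7 - 15 = -8)
J(D) = D² - 36*D
J(A)*((-1 + m(1, 2))/(29 + 11)) = (-8*(-36 - 8))*((-1 + 1²)/(29 + 11)) = (-8*(-44))*((-1 + 1)/40) = 352*(0*(1/40)) = 352*0 = 0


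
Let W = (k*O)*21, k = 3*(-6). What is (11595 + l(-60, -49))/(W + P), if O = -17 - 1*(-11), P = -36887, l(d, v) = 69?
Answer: -11664/34619 ≈ -0.33692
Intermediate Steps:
O = -6 (O = -17 + 11 = -6)
k = -18
W = 2268 (W = -18*(-6)*21 = 108*21 = 2268)
(11595 + l(-60, -49))/(W + P) = (11595 + 69)/(2268 - 36887) = 11664/(-34619) = 11664*(-1/34619) = -11664/34619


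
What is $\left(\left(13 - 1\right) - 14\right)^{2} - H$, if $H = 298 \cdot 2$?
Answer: $-592$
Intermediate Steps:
$H = 596$
$\left(\left(13 - 1\right) - 14\right)^{2} - H = \left(\left(13 - 1\right) - 14\right)^{2} - 596 = \left(12 - 14\right)^{2} - 596 = \left(-2\right)^{2} - 596 = 4 - 596 = -592$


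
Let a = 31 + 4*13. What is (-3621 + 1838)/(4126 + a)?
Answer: -1783/4209 ≈ -0.42362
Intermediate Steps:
a = 83 (a = 31 + 52 = 83)
(-3621 + 1838)/(4126 + a) = (-3621 + 1838)/(4126 + 83) = -1783/4209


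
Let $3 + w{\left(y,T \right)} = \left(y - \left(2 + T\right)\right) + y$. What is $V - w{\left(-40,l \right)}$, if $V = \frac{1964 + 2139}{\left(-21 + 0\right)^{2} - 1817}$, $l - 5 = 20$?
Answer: $\frac{147257}{1376} \approx 107.02$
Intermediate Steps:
$l = 25$ ($l = 5 + 20 = 25$)
$w{\left(y,T \right)} = -5 - T + 2 y$ ($w{\left(y,T \right)} = -3 - \left(2 + T - 2 y\right) = -5 - T + 2 y$)
$V = - \frac{4103}{1376}$ ($V = \frac{4103}{\left(-21\right)^{2} - 1817} = \frac{4103}{441 - 1817} = \frac{4103}{-1376} = 4103 \left(- \frac{1}{1376}\right) = - \frac{4103}{1376} \approx -2.9818$)
$V - w{\left(-40,l \right)} = - \frac{4103}{1376} - \left(-5 - 25 + 2 \left(-40\right)\right) = - \frac{4103}{1376} - \left(-5 - 25 - 80\right) = - \frac{4103}{1376} - -110 = - \frac{4103}{1376} + 110 = \frac{147257}{1376}$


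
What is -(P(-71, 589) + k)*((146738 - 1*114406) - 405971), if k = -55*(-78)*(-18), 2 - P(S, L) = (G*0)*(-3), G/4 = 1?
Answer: -28851656302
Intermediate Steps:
G = 4 (G = 4*1 = 4)
P(S, L) = 2 (P(S, L) = 2 - 4*0*(-3) = 2 - 0*(-3) = 2 - 1*0 = 2 + 0 = 2)
k = -77220 (k = 4290*(-18) = -77220)
-(P(-71, 589) + k)*((146738 - 1*114406) - 405971) = -(2 - 77220)*((146738 - 1*114406) - 405971) = -(-77218)*((146738 - 114406) - 405971) = -(-77218)*(32332 - 405971) = -(-77218)*(-373639) = -1*28851656302 = -28851656302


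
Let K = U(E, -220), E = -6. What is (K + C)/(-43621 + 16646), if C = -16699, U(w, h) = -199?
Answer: 16898/26975 ≈ 0.62643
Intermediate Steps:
K = -199
(K + C)/(-43621 + 16646) = (-199 - 16699)/(-43621 + 16646) = -16898/(-26975) = -16898*(-1/26975) = 16898/26975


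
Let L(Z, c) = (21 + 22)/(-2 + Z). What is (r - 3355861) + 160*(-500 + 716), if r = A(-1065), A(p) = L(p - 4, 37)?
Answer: -3557113414/1071 ≈ -3.3213e+6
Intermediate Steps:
L(Z, c) = 43/(-2 + Z)
A(p) = 43/(-6 + p) (A(p) = 43/(-2 + (p - 4)) = 43/(-2 + (-4 + p)) = 43/(-6 + p))
r = -43/1071 (r = 43/(-6 - 1065) = 43/(-1071) = 43*(-1/1071) = -43/1071 ≈ -0.040149)
(r - 3355861) + 160*(-500 + 716) = (-43/1071 - 3355861) + 160*(-500 + 716) = -3594127174/1071 + 160*216 = -3594127174/1071 + 34560 = -3557113414/1071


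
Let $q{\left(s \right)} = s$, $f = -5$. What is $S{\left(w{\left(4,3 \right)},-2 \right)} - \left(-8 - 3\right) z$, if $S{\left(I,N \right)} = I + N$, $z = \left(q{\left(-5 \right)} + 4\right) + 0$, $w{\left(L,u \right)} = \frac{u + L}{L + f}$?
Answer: $-20$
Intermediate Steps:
$w{\left(L,u \right)} = \frac{L + u}{-5 + L}$ ($w{\left(L,u \right)} = \frac{u + L}{L - 5} = \frac{L + u}{-5 + L}$)
$z = -1$ ($z = \left(-5 + 4\right) + 0 = -1 + 0 = -1$)
$S{\left(w{\left(4,3 \right)},-2 \right)} - \left(-8 - 3\right) z = \left(\frac{4 + 3}{-5 + 4} - 2\right) - \left(-8 - 3\right) \left(-1\right) = \left(\frac{1}{-1} \cdot 7 - 2\right) - \left(-11\right) \left(-1\right) = \left(\left(-1\right) 7 - 2\right) - 11 = \left(-7 - 2\right) - 11 = -9 - 11 = -20$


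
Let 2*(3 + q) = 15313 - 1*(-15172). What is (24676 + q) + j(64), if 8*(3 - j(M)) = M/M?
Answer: 319347/8 ≈ 39918.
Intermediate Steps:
q = 30479/2 (q = -3 + (15313 - 1*(-15172))/2 = -3 + (15313 + 15172)/2 = -3 + (1/2)*30485 = -3 + 30485/2 = 30479/2 ≈ 15240.)
j(M) = 23/8 (j(M) = 3 - M/(8*M) = 3 - 1/8*1 = 3 - 1/8 = 23/8)
(24676 + q) + j(64) = (24676 + 30479/2) + 23/8 = 79831/2 + 23/8 = 319347/8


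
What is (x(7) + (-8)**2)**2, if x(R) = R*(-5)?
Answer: 841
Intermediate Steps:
x(R) = -5*R
(x(7) + (-8)**2)**2 = (-5*7 + (-8)**2)**2 = (-35 + 64)**2 = 29**2 = 841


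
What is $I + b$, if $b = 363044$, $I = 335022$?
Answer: $698066$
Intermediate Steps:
$I + b = 335022 + 363044 = 698066$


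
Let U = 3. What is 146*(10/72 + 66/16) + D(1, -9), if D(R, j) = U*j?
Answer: 21439/36 ≈ 595.53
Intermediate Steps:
D(R, j) = 3*j
146*(10/72 + 66/16) + D(1, -9) = 146*(10/72 + 66/16) + 3*(-9) = 146*(10*(1/72) + 66*(1/16)) - 27 = 146*(5/36 + 33/8) - 27 = 146*(307/72) - 27 = 22411/36 - 27 = 21439/36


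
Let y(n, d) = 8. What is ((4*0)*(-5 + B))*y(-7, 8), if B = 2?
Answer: 0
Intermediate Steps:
((4*0)*(-5 + B))*y(-7, 8) = ((4*0)*(-5 + 2))*8 = (0*(-3))*8 = 0*8 = 0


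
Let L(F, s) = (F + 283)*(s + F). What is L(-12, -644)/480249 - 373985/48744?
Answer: -20919048401/2601028584 ≈ -8.0426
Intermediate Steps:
L(F, s) = (283 + F)*(F + s)
L(-12, -644)/480249 - 373985/48744 = ((-12)² + 283*(-12) + 283*(-644) - 12*(-644))/480249 - 373985/48744 = (144 - 3396 - 182252 + 7728)*(1/480249) - 373985*1/48744 = -177776*1/480249 - 373985/48744 = -177776/480249 - 373985/48744 = -20919048401/2601028584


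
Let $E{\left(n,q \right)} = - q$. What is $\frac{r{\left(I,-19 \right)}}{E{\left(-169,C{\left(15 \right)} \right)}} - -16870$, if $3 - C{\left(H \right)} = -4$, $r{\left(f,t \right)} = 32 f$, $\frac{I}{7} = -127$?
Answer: $20934$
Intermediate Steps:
$I = -889$ ($I = 7 \left(-127\right) = -889$)
$C{\left(H \right)} = 7$ ($C{\left(H \right)} = 3 - -4 = 3 + 4 = 7$)
$\frac{r{\left(I,-19 \right)}}{E{\left(-169,C{\left(15 \right)} \right)}} - -16870 = \frac{32 \left(-889\right)}{\left(-1\right) 7} - -16870 = - \frac{28448}{-7} + 16870 = \left(-28448\right) \left(- \frac{1}{7}\right) + 16870 = 4064 + 16870 = 20934$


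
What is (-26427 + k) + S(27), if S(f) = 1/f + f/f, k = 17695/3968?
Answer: -2830694203/107136 ≈ -26422.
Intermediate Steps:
k = 17695/3968 (k = 17695*(1/3968) = 17695/3968 ≈ 4.4594)
S(f) = 1 + 1/f (S(f) = 1/f + 1 = 1 + 1/f)
(-26427 + k) + S(27) = (-26427 + 17695/3968) + (1 + 27)/27 = -104844641/3968 + (1/27)*28 = -104844641/3968 + 28/27 = -2830694203/107136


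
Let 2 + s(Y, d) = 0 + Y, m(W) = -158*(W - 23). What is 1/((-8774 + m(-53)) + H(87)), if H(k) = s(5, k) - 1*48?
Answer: 1/3189 ≈ 0.00031358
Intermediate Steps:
m(W) = 3634 - 158*W (m(W) = -158*(-23 + W) = 3634 - 158*W)
s(Y, d) = -2 + Y (s(Y, d) = -2 + (0 + Y) = -2 + Y)
H(k) = -45 (H(k) = (-2 + 5) - 1*48 = 3 - 48 = -45)
1/((-8774 + m(-53)) + H(87)) = 1/((-8774 + (3634 - 158*(-53))) - 45) = 1/((-8774 + (3634 + 8374)) - 45) = 1/((-8774 + 12008) - 45) = 1/(3234 - 45) = 1/3189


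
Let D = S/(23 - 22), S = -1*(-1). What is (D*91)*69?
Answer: 6279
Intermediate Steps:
S = 1
D = 1 (D = 1/(23 - 22) = 1/1 = 1*1 = 1)
(D*91)*69 = (1*91)*69 = 91*69 = 6279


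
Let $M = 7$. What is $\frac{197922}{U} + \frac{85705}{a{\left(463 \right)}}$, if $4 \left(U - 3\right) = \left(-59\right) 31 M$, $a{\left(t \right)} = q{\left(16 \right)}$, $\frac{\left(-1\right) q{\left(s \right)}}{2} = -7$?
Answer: $\frac{1085169023}{179074} \approx 6059.9$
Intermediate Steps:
$q{\left(s \right)} = 14$ ($q{\left(s \right)} = \left(-2\right) \left(-7\right) = 14$)
$a{\left(t \right)} = 14$
$U = - \frac{12791}{4}$ ($U = 3 + \frac{\left(-59\right) 31 \cdot 7}{4} = 3 + \frac{\left(-1829\right) 7}{4} = 3 + \frac{1}{4} \left(-12803\right) = 3 - \frac{12803}{4} = - \frac{12791}{4} \approx -3197.8$)
$\frac{197922}{U} + \frac{85705}{a{\left(463 \right)}} = \frac{197922}{- \frac{12791}{4}} + \frac{85705}{14} = 197922 \left(- \frac{4}{12791}\right) + 85705 \cdot \frac{1}{14} = - \frac{791688}{12791} + \frac{85705}{14} = \frac{1085169023}{179074}$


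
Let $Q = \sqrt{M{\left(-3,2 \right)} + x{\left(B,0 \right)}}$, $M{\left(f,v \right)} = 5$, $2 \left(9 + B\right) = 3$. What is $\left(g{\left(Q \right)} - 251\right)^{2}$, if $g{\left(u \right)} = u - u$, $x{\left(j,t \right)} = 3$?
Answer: $63001$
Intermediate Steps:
$B = - \frac{15}{2}$ ($B = -9 + \frac{1}{2} \cdot 3 = -9 + \frac{3}{2} = - \frac{15}{2} \approx -7.5$)
$Q = 2 \sqrt{2}$ ($Q = \sqrt{5 + 3} = \sqrt{8} = 2 \sqrt{2} \approx 2.8284$)
$g{\left(u \right)} = 0$
$\left(g{\left(Q \right)} - 251\right)^{2} = \left(0 - 251\right)^{2} = \left(-251\right)^{2} = 63001$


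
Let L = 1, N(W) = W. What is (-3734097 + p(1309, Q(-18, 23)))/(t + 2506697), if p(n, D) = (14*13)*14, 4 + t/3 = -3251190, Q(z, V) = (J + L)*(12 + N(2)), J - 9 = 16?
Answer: 3731549/7246885 ≈ 0.51492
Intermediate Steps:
J = 25 (J = 9 + 16 = 25)
Q(z, V) = 364 (Q(z, V) = (25 + 1)*(12 + 2) = 26*14 = 364)
t = -9753582 (t = -12 + 3*(-3251190) = -12 - 9753570 = -9753582)
p(n, D) = 2548 (p(n, D) = 182*14 = 2548)
(-3734097 + p(1309, Q(-18, 23)))/(t + 2506697) = (-3734097 + 2548)/(-9753582 + 2506697) = -3731549/(-7246885) = -3731549*(-1/7246885) = 3731549/7246885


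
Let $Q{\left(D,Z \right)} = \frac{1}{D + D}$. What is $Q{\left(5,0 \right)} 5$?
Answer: $\frac{1}{2} \approx 0.5$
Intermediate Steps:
$Q{\left(D,Z \right)} = \frac{1}{2 D}$
$Q{\left(5,0 \right)} 5 = \frac{1}{2 \cdot 5} \cdot 5 = \frac{1}{2} \cdot \frac{1}{5} \cdot 5 = \frac{1}{10} \cdot 5 = \frac{1}{2}$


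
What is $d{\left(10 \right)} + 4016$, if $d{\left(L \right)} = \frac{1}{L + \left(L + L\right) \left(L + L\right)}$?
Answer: $\frac{1646561}{410} \approx 4016.0$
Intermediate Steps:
$d{\left(L \right)} = \frac{1}{L + 4 L^{2}}$ ($d{\left(L \right)} = \frac{1}{L + 2 L 2 L} = \frac{1}{L + 4 L^{2}}$)
$d{\left(10 \right)} + 4016 = \frac{1}{10 \left(1 + 4 \cdot 10\right)} + 4016 = \frac{1}{10 \left(1 + 40\right)} + 4016 = \frac{1}{10 \cdot 41} + 4016 = \frac{1}{10} \cdot \frac{1}{41} + 4016 = \frac{1}{410} + 4016 = \frac{1646561}{410}$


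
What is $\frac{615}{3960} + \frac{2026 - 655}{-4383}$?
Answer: $- \frac{20249}{128568} \approx -0.1575$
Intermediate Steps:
$\frac{615}{3960} + \frac{2026 - 655}{-4383} = 615 \cdot \frac{1}{3960} + \left(2026 - 655\right) \left(- \frac{1}{4383}\right) = \frac{41}{264} + 1371 \left(- \frac{1}{4383}\right) = \frac{41}{264} - \frac{457}{1461} = - \frac{20249}{128568}$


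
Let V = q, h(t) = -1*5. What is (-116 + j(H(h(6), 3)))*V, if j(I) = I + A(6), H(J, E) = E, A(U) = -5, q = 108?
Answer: -12744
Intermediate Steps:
h(t) = -5
V = 108
j(I) = -5 + I (j(I) = I - 5 = -5 + I)
(-116 + j(H(h(6), 3)))*V = (-116 + (-5 + 3))*108 = (-116 - 2)*108 = -118*108 = -12744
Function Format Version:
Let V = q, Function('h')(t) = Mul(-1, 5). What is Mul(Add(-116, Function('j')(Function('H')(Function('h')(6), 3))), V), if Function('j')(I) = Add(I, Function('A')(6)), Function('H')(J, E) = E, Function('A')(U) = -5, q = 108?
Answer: -12744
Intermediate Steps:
Function('h')(t) = -5
V = 108
Function('j')(I) = Add(-5, I) (Function('j')(I) = Add(I, -5) = Add(-5, I))
Mul(Add(-116, Function('j')(Function('H')(Function('h')(6), 3))), V) = Mul(Add(-116, Add(-5, 3)), 108) = Mul(Add(-116, -2), 108) = Mul(-118, 108) = -12744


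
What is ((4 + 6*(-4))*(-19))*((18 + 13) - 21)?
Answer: 3800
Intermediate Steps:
((4 + 6*(-4))*(-19))*((18 + 13) - 21) = ((4 - 24)*(-19))*(31 - 21) = -20*(-19)*10 = 380*10 = 3800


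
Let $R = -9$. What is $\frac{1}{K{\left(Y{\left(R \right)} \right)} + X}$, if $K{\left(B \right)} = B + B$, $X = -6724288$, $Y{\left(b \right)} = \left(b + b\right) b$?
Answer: $- \frac{1}{6723964} \approx -1.4872 \cdot 10^{-7}$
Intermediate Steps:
$Y{\left(b \right)} = 2 b^{2}$ ($Y{\left(b \right)} = 2 b b = 2 b^{2}$)
$K{\left(B \right)} = 2 B$
$\frac{1}{K{\left(Y{\left(R \right)} \right)} + X} = \frac{1}{2 \cdot 2 \left(-9\right)^{2} - 6724288} = \frac{1}{2 \cdot 2 \cdot 81 - 6724288} = \frac{1}{2 \cdot 162 - 6724288} = \frac{1}{324 - 6724288} = \frac{1}{-6723964} = - \frac{1}{6723964}$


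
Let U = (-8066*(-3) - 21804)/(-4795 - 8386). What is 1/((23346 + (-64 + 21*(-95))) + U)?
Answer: 1883/40083079 ≈ 4.6977e-5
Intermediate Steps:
U = -342/1883 (U = (24198 - 21804)/(-13181) = 2394*(-1/13181) = -342/1883 ≈ -0.18163)
1/((23346 + (-64 + 21*(-95))) + U) = 1/((23346 + (-64 + 21*(-95))) - 342/1883) = 1/((23346 + (-64 - 1995)) - 342/1883) = 1/((23346 - 2059) - 342/1883) = 1/(21287 - 342/1883) = 1/(40083079/1883) = 1883/40083079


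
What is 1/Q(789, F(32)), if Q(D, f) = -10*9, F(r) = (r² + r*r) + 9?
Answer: -1/90 ≈ -0.011111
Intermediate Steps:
F(r) = 9 + 2*r² (F(r) = (r² + r²) + 9 = 2*r² + 9 = 9 + 2*r²)
Q(D, f) = -90
1/Q(789, F(32)) = 1/(-90) = -1/90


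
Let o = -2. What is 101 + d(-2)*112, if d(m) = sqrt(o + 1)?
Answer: 101 + 112*I ≈ 101.0 + 112.0*I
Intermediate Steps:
d(m) = I (d(m) = sqrt(-2 + 1) = sqrt(-1) = I)
101 + d(-2)*112 = 101 + I*112 = 101 + 112*I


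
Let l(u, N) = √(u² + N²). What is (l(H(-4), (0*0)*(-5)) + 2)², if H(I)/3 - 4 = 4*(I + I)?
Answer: 7396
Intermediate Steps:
H(I) = 12 + 24*I (H(I) = 12 + 3*(4*(I + I)) = 12 + 3*(4*(2*I)) = 12 + 3*(8*I) = 12 + 24*I)
l(u, N) = √(N² + u²)
(l(H(-4), (0*0)*(-5)) + 2)² = (√(((0*0)*(-5))² + (12 + 24*(-4))²) + 2)² = (√((0*(-5))² + (12 - 96)²) + 2)² = (√(0² + (-84)²) + 2)² = (√(0 + 7056) + 2)² = (√7056 + 2)² = (84 + 2)² = 86² = 7396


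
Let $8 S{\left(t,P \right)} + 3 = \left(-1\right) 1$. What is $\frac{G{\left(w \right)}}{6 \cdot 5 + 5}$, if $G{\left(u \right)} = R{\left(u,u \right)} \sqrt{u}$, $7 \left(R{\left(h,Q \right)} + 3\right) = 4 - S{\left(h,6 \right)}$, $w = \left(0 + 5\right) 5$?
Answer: $- \frac{33}{98} \approx -0.33673$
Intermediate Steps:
$w = 25$ ($w = 5 \cdot 5 = 25$)
$S{\left(t,P \right)} = - \frac{1}{2}$ ($S{\left(t,P \right)} = - \frac{3}{8} + \frac{\left(-1\right) 1}{8} = - \frac{3}{8} + \frac{1}{8} \left(-1\right) = - \frac{3}{8} - \frac{1}{8} = - \frac{1}{2}$)
$R{\left(h,Q \right)} = - \frac{33}{14}$ ($R{\left(h,Q \right)} = -3 + \frac{4 - - \frac{1}{2}}{7} = -3 + \frac{4 + \frac{1}{2}}{7} = -3 + \frac{1}{7} \cdot \frac{9}{2} = -3 + \frac{9}{14} = - \frac{33}{14}$)
$G{\left(u \right)} = - \frac{33 \sqrt{u}}{14}$
$\frac{G{\left(w \right)}}{6 \cdot 5 + 5} = \frac{\left(- \frac{33}{14}\right) \sqrt{25}}{6 \cdot 5 + 5} = \frac{\left(- \frac{33}{14}\right) 5}{30 + 5} = - \frac{165}{14 \cdot 35} = \left(- \frac{165}{14}\right) \frac{1}{35} = - \frac{33}{98}$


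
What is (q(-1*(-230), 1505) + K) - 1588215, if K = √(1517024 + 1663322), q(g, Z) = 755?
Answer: -1587460 + √3180346 ≈ -1.5857e+6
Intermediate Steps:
K = √3180346 ≈ 1783.4
(q(-1*(-230), 1505) + K) - 1588215 = (755 + √3180346) - 1588215 = -1587460 + √3180346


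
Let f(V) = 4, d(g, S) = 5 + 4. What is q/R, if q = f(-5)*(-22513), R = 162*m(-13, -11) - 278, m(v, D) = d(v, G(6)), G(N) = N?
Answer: -22513/295 ≈ -76.315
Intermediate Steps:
d(g, S) = 9
m(v, D) = 9
R = 1180 (R = 162*9 - 278 = 1458 - 278 = 1180)
q = -90052 (q = 4*(-22513) = -90052)
q/R = -90052/1180 = -90052*1/1180 = -22513/295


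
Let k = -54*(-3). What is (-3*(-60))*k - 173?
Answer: 28987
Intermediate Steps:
k = 162
(-3*(-60))*k - 173 = -3*(-60)*162 - 173 = 180*162 - 173 = 29160 - 173 = 28987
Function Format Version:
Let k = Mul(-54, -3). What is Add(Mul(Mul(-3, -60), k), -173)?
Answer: 28987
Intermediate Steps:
k = 162
Add(Mul(Mul(-3, -60), k), -173) = Add(Mul(Mul(-3, -60), 162), -173) = Add(Mul(180, 162), -173) = Add(29160, -173) = 28987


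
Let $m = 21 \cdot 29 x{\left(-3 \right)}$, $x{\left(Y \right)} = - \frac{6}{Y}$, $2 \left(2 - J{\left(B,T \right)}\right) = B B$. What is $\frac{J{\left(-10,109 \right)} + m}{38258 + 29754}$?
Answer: $\frac{585}{34006} \approx 0.017203$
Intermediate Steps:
$J{\left(B,T \right)} = 2 - \frac{B^{2}}{2}$ ($J{\left(B,T \right)} = 2 - \frac{B B}{2} = 2 - \frac{B^{2}}{2}$)
$m = 1218$ ($m = 21 \cdot 29 \left(- \frac{6}{-3}\right) = 609 \left(\left(-6\right) \left(- \frac{1}{3}\right)\right) = 609 \cdot 2 = 1218$)
$\frac{J{\left(-10,109 \right)} + m}{38258 + 29754} = \frac{\left(2 - \frac{\left(-10\right)^{2}}{2}\right) + 1218}{38258 + 29754} = \frac{\left(2 - 50\right) + 1218}{68012} = \left(\left(2 - 50\right) + 1218\right) \frac{1}{68012} = \left(-48 + 1218\right) \frac{1}{68012} = 1170 \cdot \frac{1}{68012} = \frac{585}{34006}$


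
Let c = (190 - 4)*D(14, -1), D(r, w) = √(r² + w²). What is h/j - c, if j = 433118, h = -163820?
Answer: -81910/216559 - 186*√197 ≈ -2611.0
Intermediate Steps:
c = 186*√197 (c = (190 - 4)*√(14² + (-1)²) = 186*√(196 + 1) = 186*√197 ≈ 2610.6)
h/j - c = -163820/433118 - 186*√197 = -163820*1/433118 - 186*√197 = -81910/216559 - 186*√197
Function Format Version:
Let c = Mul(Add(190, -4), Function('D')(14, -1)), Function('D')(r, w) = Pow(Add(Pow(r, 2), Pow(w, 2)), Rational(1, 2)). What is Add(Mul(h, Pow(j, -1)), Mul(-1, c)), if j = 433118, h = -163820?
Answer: Add(Rational(-81910, 216559), Mul(-186, Pow(197, Rational(1, 2)))) ≈ -2611.0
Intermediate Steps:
c = Mul(186, Pow(197, Rational(1, 2))) (c = Mul(Add(190, -4), Pow(Add(Pow(14, 2), Pow(-1, 2)), Rational(1, 2))) = Mul(186, Pow(Add(196, 1), Rational(1, 2))) = Mul(186, Pow(197, Rational(1, 2))) ≈ 2610.6)
Add(Mul(h, Pow(j, -1)), Mul(-1, c)) = Add(Mul(-163820, Pow(433118, -1)), Mul(-1, Mul(186, Pow(197, Rational(1, 2))))) = Add(Mul(-163820, Rational(1, 433118)), Mul(-186, Pow(197, Rational(1, 2)))) = Add(Rational(-81910, 216559), Mul(-186, Pow(197, Rational(1, 2))))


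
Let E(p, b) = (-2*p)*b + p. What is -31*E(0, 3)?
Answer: 0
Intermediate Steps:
E(p, b) = p - 2*b*p (E(p, b) = -2*b*p + p = p - 2*b*p)
-31*E(0, 3) = -0*(1 - 2*3) = -0*(1 - 6) = -0*(-5) = -31*0 = 0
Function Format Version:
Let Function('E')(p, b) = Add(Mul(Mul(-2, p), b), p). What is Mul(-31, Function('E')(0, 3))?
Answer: 0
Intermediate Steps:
Function('E')(p, b) = Add(p, Mul(-2, b, p)) (Function('E')(p, b) = Add(Mul(-2, b, p), p) = Add(p, Mul(-2, b, p)))
Mul(-31, Function('E')(0, 3)) = Mul(-31, Mul(0, Add(1, Mul(-2, 3)))) = Mul(-31, Mul(0, Add(1, -6))) = Mul(-31, Mul(0, -5)) = Mul(-31, 0) = 0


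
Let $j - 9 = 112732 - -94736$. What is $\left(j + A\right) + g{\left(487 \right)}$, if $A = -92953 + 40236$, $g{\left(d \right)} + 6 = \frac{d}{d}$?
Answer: $154755$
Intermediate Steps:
$g{\left(d \right)} = -5$ ($g{\left(d \right)} = -6 + \frac{d}{d} = -6 + 1 = -5$)
$j = 207477$ ($j = 9 + \left(112732 - -94736\right) = 9 + \left(112732 + 94736\right) = 9 + 207468 = 207477$)
$A = -52717$
$\left(j + A\right) + g{\left(487 \right)} = \left(207477 - 52717\right) - 5 = 154760 - 5 = 154755$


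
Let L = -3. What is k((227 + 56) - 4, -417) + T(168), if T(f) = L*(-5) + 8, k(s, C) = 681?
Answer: 704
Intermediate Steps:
T(f) = 23 (T(f) = -3*(-5) + 8 = 15 + 8 = 23)
k((227 + 56) - 4, -417) + T(168) = 681 + 23 = 704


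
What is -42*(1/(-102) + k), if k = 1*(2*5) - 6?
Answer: -2849/17 ≈ -167.59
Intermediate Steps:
k = 4 (k = 1*10 - 6 = 10 - 6 = 4)
-42*(1/(-102) + k) = -42*(1/(-102) + 4) = -42*(-1/102 + 4) = -42*407/102 = -2849/17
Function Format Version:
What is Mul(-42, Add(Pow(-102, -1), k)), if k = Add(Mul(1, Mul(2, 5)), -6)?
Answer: Rational(-2849, 17) ≈ -167.59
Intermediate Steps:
k = 4 (k = Add(Mul(1, 10), -6) = Add(10, -6) = 4)
Mul(-42, Add(Pow(-102, -1), k)) = Mul(-42, Add(Pow(-102, -1), 4)) = Mul(-42, Add(Rational(-1, 102), 4)) = Mul(-42, Rational(407, 102)) = Rational(-2849, 17)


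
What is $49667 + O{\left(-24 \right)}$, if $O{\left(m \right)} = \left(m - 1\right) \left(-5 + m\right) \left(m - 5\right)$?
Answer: $28642$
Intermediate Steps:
$O{\left(m \right)} = \left(-5 + m\right)^{2} \left(-1 + m\right)$ ($O{\left(m \right)} = \left(-1 + m\right) \left(-5 + m\right) \left(-5 + m\right) = \left(-1 + m\right) \left(-5 + m\right)^{2} = \left(-5 + m\right)^{2} \left(-1 + m\right)$)
$49667 + O{\left(-24 \right)} = 49667 + \left(-5 - 24\right)^{2} \left(-1 - 24\right) = 49667 + \left(-29\right)^{2} \left(-25\right) = 49667 + 841 \left(-25\right) = 49667 - 21025 = 28642$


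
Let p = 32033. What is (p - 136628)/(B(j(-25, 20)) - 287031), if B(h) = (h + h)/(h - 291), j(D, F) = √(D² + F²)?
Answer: 1255760634619335/3446075448040208 - 152185725*√41/3446075448040208 ≈ 0.36440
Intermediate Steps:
B(h) = 2*h/(-291 + h) (B(h) = (2*h)/(-291 + h) = 2*h/(-291 + h))
(p - 136628)/(B(j(-25, 20)) - 287031) = (32033 - 136628)/(2*√((-25)² + 20²)/(-291 + √((-25)² + 20²)) - 287031) = -104595/(2*√(625 + 400)/(-291 + √(625 + 400)) - 287031) = -104595/(2*√1025/(-291 + √1025) - 287031) = -104595/(2*(5*√41)/(-291 + 5*√41) - 287031) = -104595/(10*√41/(-291 + 5*√41) - 287031) = -104595/(-287031 + 10*√41/(-291 + 5*√41))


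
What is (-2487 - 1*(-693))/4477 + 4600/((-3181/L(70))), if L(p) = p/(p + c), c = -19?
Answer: -1732636414/726308187 ≈ -2.3855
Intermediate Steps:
L(p) = p/(-19 + p) (L(p) = p/(p - 19) = p/(-19 + p))
(-2487 - 1*(-693))/4477 + 4600/((-3181/L(70))) = (-2487 - 1*(-693))/4477 + 4600/((-3181/(70/(-19 + 70)))) = (-2487 + 693)*(1/4477) + 4600/((-3181/(70/51))) = -1794*1/4477 + 4600/((-3181/(70*(1/51)))) = -1794/4477 + 4600/((-3181/70/51)) = -1794/4477 + 4600/((-3181*51/70)) = -1794/4477 + 4600/(-162231/70) = -1794/4477 + 4600*(-70/162231) = -1794/4477 - 322000/162231 = -1732636414/726308187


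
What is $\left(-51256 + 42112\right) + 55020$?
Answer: $45876$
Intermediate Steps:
$\left(-51256 + 42112\right) + 55020 = -9144 + 55020 = 45876$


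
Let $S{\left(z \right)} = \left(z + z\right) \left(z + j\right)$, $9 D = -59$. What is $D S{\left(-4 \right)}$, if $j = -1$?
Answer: $- \frac{2360}{9} \approx -262.22$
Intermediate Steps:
$D = - \frac{59}{9}$ ($D = \frac{1}{9} \left(-59\right) = - \frac{59}{9} \approx -6.5556$)
$S{\left(z \right)} = 2 z \left(-1 + z\right)$ ($S{\left(z \right)} = \left(z + z\right) \left(z - 1\right) = 2 z \left(-1 + z\right)$)
$D S{\left(-4 \right)} = - \frac{59 \cdot 2 \left(-4\right) \left(-1 - 4\right)}{9} = - \frac{59 \cdot 2 \left(-4\right) \left(-5\right)}{9} = \left(- \frac{59}{9}\right) 40 = - \frac{2360}{9}$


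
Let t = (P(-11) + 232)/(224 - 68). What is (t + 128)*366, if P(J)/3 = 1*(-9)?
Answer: 1230553/26 ≈ 47329.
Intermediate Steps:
P(J) = -27 (P(J) = 3*(1*(-9)) = 3*(-9) = -27)
t = 205/156 (t = (-27 + 232)/(224 - 68) = 205/156 ≈ 1.3141)
(t + 128)*366 = (205/156 + 128)*366 = (20173/156)*366 = 1230553/26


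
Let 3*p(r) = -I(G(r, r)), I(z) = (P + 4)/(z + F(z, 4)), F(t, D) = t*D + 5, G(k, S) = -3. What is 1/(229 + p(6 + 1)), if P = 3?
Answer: 30/6877 ≈ 0.0043624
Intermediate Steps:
F(t, D) = 5 + D*t (F(t, D) = D*t + 5 = 5 + D*t)
I(z) = 7/(5 + 5*z) (I(z) = (3 + 4)/(z + (5 + 4*z)) = 7/(5 + 5*z))
p(r) = 7/30 (p(r) = (-7/(5*(1 - 3)))/3 = (-7/(5*(-2)))/3 = (-7*(-1)/(5*2))/3 = (-1*(-7/10))/3 = (⅓)*(7/10) = 7/30)
1/(229 + p(6 + 1)) = 1/(229 + 7/30) = 1/(6877/30) = 30/6877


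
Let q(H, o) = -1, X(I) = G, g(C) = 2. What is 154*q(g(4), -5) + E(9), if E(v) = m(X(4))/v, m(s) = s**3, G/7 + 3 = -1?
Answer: -23338/9 ≈ -2593.1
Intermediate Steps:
G = -28 (G = -21 + 7*(-1) = -21 - 7 = -28)
X(I) = -28
E(v) = -21952/v (E(v) = (-28)**3/v = -21952/v)
154*q(g(4), -5) + E(9) = 154*(-1) - 21952/9 = -154 - 21952*1/9 = -154 - 21952/9 = -23338/9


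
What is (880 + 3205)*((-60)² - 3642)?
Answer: -171570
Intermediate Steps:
(880 + 3205)*((-60)² - 3642) = 4085*(3600 - 3642) = 4085*(-42) = -171570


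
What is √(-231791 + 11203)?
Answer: 2*I*√55147 ≈ 469.67*I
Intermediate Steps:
√(-231791 + 11203) = √(-220588) = 2*I*√55147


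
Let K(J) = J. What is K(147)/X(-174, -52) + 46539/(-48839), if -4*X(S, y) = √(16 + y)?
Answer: -46539/48839 + 98*I ≈ -0.95291 + 98.0*I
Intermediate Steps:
X(S, y) = -√(16 + y)/4
K(147)/X(-174, -52) + 46539/(-48839) = 147/((-√(16 - 52)/4)) + 46539/(-48839) = 147/((-3*I/2)) + 46539*(-1/48839) = 147/((-3*I/2)) - 46539/48839 = 147*(2*I/3) - 46539/48839 = 98*I - 46539/48839 = -46539/48839 + 98*I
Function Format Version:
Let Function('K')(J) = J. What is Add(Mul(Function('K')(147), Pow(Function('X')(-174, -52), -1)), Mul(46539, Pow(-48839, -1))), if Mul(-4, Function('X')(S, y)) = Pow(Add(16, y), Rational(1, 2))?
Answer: Add(Rational(-46539, 48839), Mul(98, I)) ≈ Add(-0.95291, Mul(98.000, I))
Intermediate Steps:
Function('X')(S, y) = Mul(Rational(-1, 4), Pow(Add(16, y), Rational(1, 2)))
Add(Mul(Function('K')(147), Pow(Function('X')(-174, -52), -1)), Mul(46539, Pow(-48839, -1))) = Add(Mul(147, Pow(Mul(Rational(-1, 4), Pow(Add(16, -52), Rational(1, 2))), -1)), Mul(46539, Pow(-48839, -1))) = Add(Mul(147, Pow(Mul(Rational(-1, 4), Pow(-36, Rational(1, 2))), -1)), Mul(46539, Rational(-1, 48839))) = Add(Mul(147, Pow(Mul(Rational(-1, 4), Mul(6, I)), -1)), Rational(-46539, 48839)) = Add(Mul(147, Pow(Mul(Rational(-3, 2), I), -1)), Rational(-46539, 48839)) = Add(Mul(147, Mul(Rational(2, 3), I)), Rational(-46539, 48839)) = Add(Mul(98, I), Rational(-46539, 48839)) = Add(Rational(-46539, 48839), Mul(98, I))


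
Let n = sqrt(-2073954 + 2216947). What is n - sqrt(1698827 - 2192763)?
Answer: sqrt(142993) - 4*I*sqrt(30871) ≈ 378.14 - 702.81*I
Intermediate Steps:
n = sqrt(142993) ≈ 378.14
n - sqrt(1698827 - 2192763) = sqrt(142993) - sqrt(1698827 - 2192763) = sqrt(142993) - sqrt(-493936) = sqrt(142993) - 4*I*sqrt(30871)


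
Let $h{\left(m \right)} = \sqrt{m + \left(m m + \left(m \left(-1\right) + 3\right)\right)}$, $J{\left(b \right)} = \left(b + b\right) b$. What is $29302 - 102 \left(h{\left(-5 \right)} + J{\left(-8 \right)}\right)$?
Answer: $16246 - 204 \sqrt{7} \approx 15706.0$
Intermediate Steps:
$J{\left(b \right)} = 2 b^{2}$ ($J{\left(b \right)} = 2 b b = 2 b^{2}$)
$h{\left(m \right)} = \sqrt{3 + m^{2}}$ ($h{\left(m \right)} = \sqrt{m - \left(-3 + m - m^{2}\right)} = \sqrt{m + \left(3 + m^{2} - m\right)} = \sqrt{3 + m^{2}}$)
$29302 - 102 \left(h{\left(-5 \right)} + J{\left(-8 \right)}\right) = 29302 - 102 \left(\sqrt{3 + \left(-5\right)^{2}} + 2 \left(-8\right)^{2}\right) = 29302 - 102 \left(\sqrt{3 + 25} + 2 \cdot 64\right) = 29302 - 102 \left(\sqrt{28} + 128\right) = 29302 - 102 \left(2 \sqrt{7} + 128\right) = 29302 - 102 \left(128 + 2 \sqrt{7}\right) = 29302 - \left(13056 + 204 \sqrt{7}\right) = 16246 - 204 \sqrt{7}$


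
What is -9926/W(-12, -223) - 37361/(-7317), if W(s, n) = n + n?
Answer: 44645774/1631691 ≈ 27.362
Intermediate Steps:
W(s, n) = 2*n
-9926/W(-12, -223) - 37361/(-7317) = -9926/(2*(-223)) - 37361/(-7317) = -9926/(-446) - 37361*(-1/7317) = -9926*(-1/446) + 37361/7317 = 4963/223 + 37361/7317 = 44645774/1631691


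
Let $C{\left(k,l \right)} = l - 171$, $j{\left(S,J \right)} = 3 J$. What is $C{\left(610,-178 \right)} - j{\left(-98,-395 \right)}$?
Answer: $836$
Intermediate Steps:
$C{\left(k,l \right)} = -171 + l$ ($C{\left(k,l \right)} = l - 171 = -171 + l$)
$C{\left(610,-178 \right)} - j{\left(-98,-395 \right)} = \left(-171 - 178\right) - 3 \left(-395\right) = -349 - -1185 = -349 + 1185 = 836$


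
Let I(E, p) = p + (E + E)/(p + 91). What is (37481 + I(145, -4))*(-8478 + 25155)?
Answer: 625059519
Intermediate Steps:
I(E, p) = p + 2*E/(91 + p) (I(E, p) = p + (2*E)/(91 + p) = p + 2*E/(91 + p))
(37481 + I(145, -4))*(-8478 + 25155) = (37481 + ((-4)² + 2*145 + 91*(-4))/(91 - 4))*(-8478 + 25155) = (37481 + (16 + 290 - 364)/87)*16677 = (37481 + (1/87)*(-58))*16677 = (37481 - ⅔)*16677 = (112441/3)*16677 = 625059519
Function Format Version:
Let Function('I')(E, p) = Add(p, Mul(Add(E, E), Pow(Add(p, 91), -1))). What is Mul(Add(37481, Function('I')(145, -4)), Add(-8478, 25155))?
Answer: 625059519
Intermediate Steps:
Function('I')(E, p) = Add(p, Mul(2, E, Pow(Add(91, p), -1))) (Function('I')(E, p) = Add(p, Mul(Mul(2, E), Pow(Add(91, p), -1))) = Add(p, Mul(2, E, Pow(Add(91, p), -1))))
Mul(Add(37481, Function('I')(145, -4)), Add(-8478, 25155)) = Mul(Add(37481, Mul(Pow(Add(91, -4), -1), Add(Pow(-4, 2), Mul(2, 145), Mul(91, -4)))), Add(-8478, 25155)) = Mul(Add(37481, Mul(Pow(87, -1), Add(16, 290, -364))), 16677) = Mul(Add(37481, Mul(Rational(1, 87), -58)), 16677) = Mul(Add(37481, Rational(-2, 3)), 16677) = Mul(Rational(112441, 3), 16677) = 625059519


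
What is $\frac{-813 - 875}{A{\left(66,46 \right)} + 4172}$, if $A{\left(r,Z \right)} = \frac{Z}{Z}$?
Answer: $- \frac{1688}{4173} \approx -0.40451$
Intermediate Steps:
$A{\left(r,Z \right)} = 1$
$\frac{-813 - 875}{A{\left(66,46 \right)} + 4172} = \frac{-813 - 875}{1 + 4172} = - \frac{1688}{4173}$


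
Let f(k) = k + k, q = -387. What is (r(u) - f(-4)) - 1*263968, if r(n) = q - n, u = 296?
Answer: -264643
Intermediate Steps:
r(n) = -387 - n
f(k) = 2*k
(r(u) - f(-4)) - 1*263968 = ((-387 - 1*296) - 2*(-4)) - 1*263968 = ((-387 - 296) - 1*(-8)) - 263968 = (-683 + 8) - 263968 = -675 - 263968 = -264643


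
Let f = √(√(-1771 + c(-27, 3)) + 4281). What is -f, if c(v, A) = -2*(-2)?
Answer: -√(4281 + I*√1767) ≈ -65.43 - 0.32123*I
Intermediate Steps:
c(v, A) = 4
f = √(4281 + I*√1767) (f = √(√(-1771 + 4) + 4281) = √(√(-1767) + 4281) = √(I*√1767 + 4281) = √(4281 + I*√1767) ≈ 65.43 + 0.3212*I)
-f = -√(4281 + I*√1767)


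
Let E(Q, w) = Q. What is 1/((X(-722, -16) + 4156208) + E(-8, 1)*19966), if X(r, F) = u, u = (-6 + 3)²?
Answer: 1/3996489 ≈ 2.5022e-7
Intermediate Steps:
u = 9 (u = (-3)² = 9)
X(r, F) = 9
1/((X(-722, -16) + 4156208) + E(-8, 1)*19966) = 1/((9 + 4156208) - 8*19966) = 1/(4156217 - 159728) = 1/3996489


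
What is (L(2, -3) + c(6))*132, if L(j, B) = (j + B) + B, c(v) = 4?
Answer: 0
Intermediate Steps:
L(j, B) = j + 2*B (L(j, B) = (B + j) + B = j + 2*B)
(L(2, -3) + c(6))*132 = ((2 + 2*(-3)) + 4)*132 = ((2 - 6) + 4)*132 = (-4 + 4)*132 = 0*132 = 0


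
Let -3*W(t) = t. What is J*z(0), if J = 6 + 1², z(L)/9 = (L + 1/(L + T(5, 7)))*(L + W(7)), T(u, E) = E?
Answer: -21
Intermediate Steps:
W(t) = -t/3
z(L) = 9*(-7/3 + L)*(L + 1/(7 + L)) (z(L) = 9*((L + 1/(L + 7))*(L - ⅓*7)) = 9*((L + 1/(7 + L))*(L - 7/3)) = 9*((L + 1/(7 + L))*(-7/3 + L)) = 9*((-7/3 + L)*(L + 1/(7 + L))) = 9*(-7/3 + L)*(L + 1/(7 + L)))
J = 7 (J = 6 + 1 = 7)
J*z(0) = 7*(3*(-7 - 46*0 + 3*0³ + 14*0²)/(7 + 0)) = 7*(3*(-7 + 0 + 3*0 + 14*0)/7) = 7*(3*(⅐)*(-7 + 0 + 0 + 0)) = 7*(3*(⅐)*(-7)) = 7*(-3) = -21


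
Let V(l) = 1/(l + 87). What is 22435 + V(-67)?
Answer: 448701/20 ≈ 22435.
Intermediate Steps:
V(l) = 1/(87 + l)
22435 + V(-67) = 22435 + 1/(87 - 67) = 22435 + 1/20 = 448701/20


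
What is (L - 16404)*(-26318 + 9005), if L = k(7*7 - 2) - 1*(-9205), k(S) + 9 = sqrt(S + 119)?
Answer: 124792104 - 17313*sqrt(166) ≈ 1.2457e+8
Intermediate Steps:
k(S) = -9 + sqrt(119 + S) (k(S) = -9 + sqrt(S + 119) = -9 + sqrt(119 + S))
L = 9196 + sqrt(166) (L = (-9 + sqrt(119 + (7*7 - 2))) - 1*(-9205) = (-9 + sqrt(119 + (49 - 2))) + 9205 = (-9 + sqrt(119 + 47)) + 9205 = (-9 + sqrt(166)) + 9205 = 9196 + sqrt(166) ≈ 9208.9)
(L - 16404)*(-26318 + 9005) = ((9196 + sqrt(166)) - 16404)*(-26318 + 9005) = (-7208 + sqrt(166))*(-17313) = 124792104 - 17313*sqrt(166)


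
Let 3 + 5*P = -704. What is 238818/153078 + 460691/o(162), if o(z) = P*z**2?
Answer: 97108147787/67625880372 ≈ 1.4360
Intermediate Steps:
P = -707/5 (P = -3/5 + (1/5)*(-704) = -3/5 - 704/5 = -707/5 ≈ -141.40)
o(z) = -707*z**2/5
238818/153078 + 460691/o(162) = 238818/153078 + 460691/((-707/5*162**2)) = 238818*(1/153078) + 460691/((-707/5*26244)) = 39803/25513 + 460691/(-18554508/5) = 39803/25513 + 460691*(-5/18554508) = 39803/25513 - 329065/2650644 = 97108147787/67625880372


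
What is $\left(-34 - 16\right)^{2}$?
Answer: $2500$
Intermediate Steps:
$\left(-34 - 16\right)^{2} = \left(-50\right)^{2} = 2500$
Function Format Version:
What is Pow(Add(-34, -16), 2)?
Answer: 2500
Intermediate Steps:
Pow(Add(-34, -16), 2) = Pow(-50, 2) = 2500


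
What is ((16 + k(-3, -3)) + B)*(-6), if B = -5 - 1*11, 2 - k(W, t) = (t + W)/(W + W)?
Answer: -6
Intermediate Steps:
k(W, t) = 2 - (W + t)/(2*W) (k(W, t) = 2 - (t + W)/(W + W) = 2 - (W + t)/(2*W))
B = -16 (B = -5 - 11 = -16)
((16 + k(-3, -3)) + B)*(-6) = ((16 + (½)*(-1*(-3) + 3*(-3))/(-3)) - 16)*(-6) = ((16 + (½)*(-⅓)*(3 - 9)) - 16)*(-6) = ((16 + (½)*(-⅓)*(-6)) - 16)*(-6) = ((16 + 1) - 16)*(-6) = (17 - 16)*(-6) = 1*(-6) = -6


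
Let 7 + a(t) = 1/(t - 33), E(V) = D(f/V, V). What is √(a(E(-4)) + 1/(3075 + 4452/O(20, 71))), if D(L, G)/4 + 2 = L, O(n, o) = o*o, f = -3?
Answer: I*√2439202327245097926/589210026 ≈ 2.6507*I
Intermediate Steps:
O(n, o) = o²
D(L, G) = -8 + 4*L
E(V) = -8 - 12/V (E(V) = -8 + 4*(-3/V) = -8 - 12/V)
a(t) = -7 + 1/(-33 + t) (a(t) = -7 + 1/(t - 33) = -7 + 1/(-33 + t))
√(a(E(-4)) + 1/(3075 + 4452/O(20, 71))) = √((232 - 7*(-8 - 12/(-4)))/(-33 + (-8 - 12/(-4))) + 1/(3075 + 4452/(71²))) = √((232 - 7*(-8 - 12*(-¼)))/(-33 + (-8 - 12*(-¼))) + 1/(3075 + 4452/5041)) = √((232 - 7*(-8 + 3))/(-33 + (-8 + 3)) + 1/(3075 + 4452*(1/5041))) = √((232 - 7*(-5))/(-33 - 5) + 1/(3075 + 4452/5041)) = √((232 + 35)/(-38) + 1/(15505527/5041)) = √(-1/38*267 + 5041/15505527) = √(-267/38 + 5041/15505527) = √(-4139784151/589210026) = I*√2439202327245097926/589210026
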